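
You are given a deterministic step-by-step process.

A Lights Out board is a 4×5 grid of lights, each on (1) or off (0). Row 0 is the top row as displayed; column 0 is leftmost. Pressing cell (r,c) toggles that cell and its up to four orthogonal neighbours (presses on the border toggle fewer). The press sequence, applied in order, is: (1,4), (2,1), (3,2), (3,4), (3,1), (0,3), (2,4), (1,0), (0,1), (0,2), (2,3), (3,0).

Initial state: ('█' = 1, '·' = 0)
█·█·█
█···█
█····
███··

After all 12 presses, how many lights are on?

gen 0: █·█·█
█···█
█····
███··
gen 1: █·█··
█··█·
█···█
███··
gen 2: █·█··
██·█·
·██·█
█·█··
gen 3: █·█··
██·█·
·█··█
██·█·
gen 4: █·█··
██·█·
·█···
██··█
gen 5: █·█··
██·█·
·····
··█·█
gen 6: █··██
██···
·····
··█·█
gen 7: █··██
██··█
···██
··█··
gen 8: ···██
····█
█··██
··█··
gen 9: █████
·█··█
█··██
··█··
gen 10: █···█
·██·█
█··██
··█··
gen 11: █···█
·████
█·█··
··██·
gen 12: █···█
·████
··█··
████·

11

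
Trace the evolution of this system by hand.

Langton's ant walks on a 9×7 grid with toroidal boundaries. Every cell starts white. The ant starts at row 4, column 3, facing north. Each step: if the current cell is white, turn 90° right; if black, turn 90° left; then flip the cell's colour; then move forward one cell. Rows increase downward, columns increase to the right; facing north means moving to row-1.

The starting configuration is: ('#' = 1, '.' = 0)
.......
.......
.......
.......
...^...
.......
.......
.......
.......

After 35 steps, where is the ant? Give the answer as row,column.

7,3

t=0: .......
.......
.......
.......
...^...
.......
.......
.......
.......
t=1: .......
.......
.......
.......
...#>..
.......
.......
.......
.......
t=2: .......
.......
.......
.......
...##..
....v..
.......
.......
.......
t=3: .......
.......
.......
.......
...##..
...<#..
.......
.......
.......
t=4: .......
.......
.......
.......
...^#..
...##..
.......
.......
.......
t=5: .......
.......
.......
.......
..<.#..
...##..
.......
.......
.......
t=6: .......
.......
.......
..^....
..#.#..
...##..
.......
.......
.......
t=7: .......
.......
.......
..#>...
..#.#..
...##..
.......
.......
.......
t=8: .......
.......
.......
..##...
..#v#..
...##..
.......
.......
.......
t=9: .......
.......
.......
..##...
..<##..
...##..
.......
.......
.......
t=10: .......
.......
.......
..##...
...##..
..v##..
.......
.......
.......
t=11: .......
.......
.......
..##...
...##..
.<###..
.......
.......
.......
t=12: .......
.......
.......
..##...
.^.##..
.####..
.......
.......
.......
t=13: .......
.......
.......
..##...
.#>##..
.####..
.......
.......
.......
t=14: .......
.......
.......
..##...
.####..
.#v##..
.......
.......
.......
t=15: .......
.......
.......
..##...
.####..
.#.>#..
.......
.......
.......
t=16: .......
.......
.......
..##...
.##^#..
.#..#..
.......
.......
.......
t=17: .......
.......
.......
..##...
.#<.#..
.#..#..
.......
.......
.......
t=18: .......
.......
.......
..##...
.#..#..
.#v.#..
.......
.......
.......
t=19: .......
.......
.......
..##...
.#..#..
.<#.#..
.......
.......
.......
t=20: .......
.......
.......
..##...
.#..#..
..#.#..
.v.....
.......
.......
t=21: .......
.......
.......
..##...
.#..#..
..#.#..
<#.....
.......
.......
t=22: .......
.......
.......
..##...
.#..#..
^.#.#..
##.....
.......
.......
t=23: .......
.......
.......
..##...
.#..#..
#>#.#..
##.....
.......
.......
t=24: .......
.......
.......
..##...
.#..#..
###.#..
#v.....
.......
.......
t=25: .......
.......
.......
..##...
.#..#..
###.#..
#.>....
.......
.......
t=26: .......
.......
.......
..##...
.#..#..
###.#..
#.#....
..v....
.......
t=27: .......
.......
.......
..##...
.#..#..
###.#..
#.#....
.<#....
.......
t=28: .......
.......
.......
..##...
.#..#..
###.#..
#^#....
.##....
.......
t=29: .......
.......
.......
..##...
.#..#..
###.#..
##>....
.##....
.......
t=30: .......
.......
.......
..##...
.#..#..
##^.#..
##.....
.##....
.......
t=31: .......
.......
.......
..##...
.#..#..
#<..#..
##.....
.##....
.......
t=32: .......
.......
.......
..##...
.#..#..
#...#..
#v.....
.##....
.......
t=33: .......
.......
.......
..##...
.#..#..
#...#..
#.>....
.##....
.......
t=34: .......
.......
.......
..##...
.#..#..
#...#..
#.#....
.#v....
.......
t=35: .......
.......
.......
..##...
.#..#..
#...#..
#.#....
.#.>...
.......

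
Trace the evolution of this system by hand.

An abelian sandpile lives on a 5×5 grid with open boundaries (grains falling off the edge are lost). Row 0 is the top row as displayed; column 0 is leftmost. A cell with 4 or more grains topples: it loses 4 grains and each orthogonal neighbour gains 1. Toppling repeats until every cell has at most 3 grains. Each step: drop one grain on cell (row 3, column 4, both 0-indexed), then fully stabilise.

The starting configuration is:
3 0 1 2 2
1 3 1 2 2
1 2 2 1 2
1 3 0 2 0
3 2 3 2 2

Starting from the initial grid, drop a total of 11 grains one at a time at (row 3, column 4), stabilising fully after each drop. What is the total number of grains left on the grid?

46

k=0  3 0 1 2 2
1 3 1 2 2
1 2 2 1 2
1 3 0 2 0
3 2 3 2 2
k=1  3 0 1 2 2
1 3 1 2 2
1 2 2 1 2
1 3 0 2 1
3 2 3 2 2
k=2  3 0 1 2 2
1 3 1 2 2
1 2 2 1 2
1 3 0 2 2
3 2 3 2 2
k=3  3 0 1 2 2
1 3 1 2 2
1 2 2 1 2
1 3 0 2 3
3 2 3 2 2
k=4  3 0 1 2 2
1 3 1 2 2
1 2 2 1 3
1 3 0 3 0
3 2 3 2 3
k=5  3 0 1 2 2
1 3 1 2 2
1 2 2 1 3
1 3 0 3 1
3 2 3 2 3
k=6  3 0 1 2 2
1 3 1 2 2
1 2 2 1 3
1 3 0 3 2
3 2 3 2 3
k=7  3 0 1 2 2
1 3 1 2 2
1 2 2 1 3
1 3 0 3 3
3 2 3 2 3
k=8  3 0 1 2 2
1 3 1 2 3
1 2 2 3 0
1 3 2 1 3
3 3 0 1 1
k=9  3 0 1 2 2
1 3 1 2 3
1 2 2 3 1
1 3 2 2 0
3 3 0 1 2
k=10  3 0 1 2 2
1 3 1 2 3
1 2 2 3 1
1 3 2 2 1
3 3 0 1 2
k=11  3 0 1 2 2
1 3 1 2 3
1 2 2 3 1
1 3 2 2 2
3 3 0 1 2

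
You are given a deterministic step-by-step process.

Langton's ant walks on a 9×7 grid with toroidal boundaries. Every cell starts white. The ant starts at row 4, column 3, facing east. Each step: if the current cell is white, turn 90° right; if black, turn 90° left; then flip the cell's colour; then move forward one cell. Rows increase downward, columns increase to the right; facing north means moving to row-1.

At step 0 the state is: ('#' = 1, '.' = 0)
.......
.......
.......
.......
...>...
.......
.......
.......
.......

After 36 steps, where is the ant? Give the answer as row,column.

0) .......
.......
.......
.......
...>...
.......
.......
.......
.......
1) .......
.......
.......
.......
...#...
...v...
.......
.......
.......
2) .......
.......
.......
.......
...#...
..<#...
.......
.......
.......
3) .......
.......
.......
.......
..^#...
..##...
.......
.......
.......
4) .......
.......
.......
.......
..#>...
..##...
.......
.......
.......
5) .......
.......
.......
...^...
..#....
..##...
.......
.......
.......
6) .......
.......
.......
...#>..
..#....
..##...
.......
.......
.......
7) .......
.......
.......
...##..
..#.v..
..##...
.......
.......
.......
8) .......
.......
.......
...##..
..#<#..
..##...
.......
.......
.......
9) .......
.......
.......
...^#..
..###..
..##...
.......
.......
.......
10) .......
.......
.......
..<.#..
..###..
..##...
.......
.......
.......
11) .......
.......
..^....
..#.#..
..###..
..##...
.......
.......
.......
12) .......
.......
..#>...
..#.#..
..###..
..##...
.......
.......
.......
13) .......
.......
..##...
..#v#..
..###..
..##...
.......
.......
.......
14) .......
.......
..##...
..<##..
..###..
..##...
.......
.......
.......
15) .......
.......
..##...
...##..
..v##..
..##...
.......
.......
.......
16) .......
.......
..##...
...##..
...>#..
..##...
.......
.......
.......
17) .......
.......
..##...
...^#..
....#..
..##...
.......
.......
.......
18) .......
.......
..##...
..<.#..
....#..
..##...
.......
.......
.......
19) .......
.......
..^#...
..#.#..
....#..
..##...
.......
.......
.......
20) .......
.......
.<.#...
..#.#..
....#..
..##...
.......
.......
.......
21) .......
.^.....
.#.#...
..#.#..
....#..
..##...
.......
.......
.......
22) .......
.#>....
.#.#...
..#.#..
....#..
..##...
.......
.......
.......
23) .......
.##....
.#v#...
..#.#..
....#..
..##...
.......
.......
.......
24) .......
.##....
.<##...
..#.#..
....#..
..##...
.......
.......
.......
25) .......
.##....
..##...
.v#.#..
....#..
..##...
.......
.......
.......
26) .......
.##....
..##...
<##.#..
....#..
..##...
.......
.......
.......
27) .......
.##....
^.##...
###.#..
....#..
..##...
.......
.......
.......
28) .......
.##....
#>##...
###.#..
....#..
..##...
.......
.......
.......
29) .......
.##....
####...
#v#.#..
....#..
..##...
.......
.......
.......
30) .......
.##....
####...
#.>.#..
....#..
..##...
.......
.......
.......
31) .......
.##....
##^#...
#...#..
....#..
..##...
.......
.......
.......
32) .......
.##....
#<.#...
#...#..
....#..
..##...
.......
.......
.......
33) .......
.##....
#..#...
#v..#..
....#..
..##...
.......
.......
.......
34) .......
.##....
#..#...
<#..#..
....#..
..##...
.......
.......
.......
35) .......
.##....
#..#...
.#..#..
v...#..
..##...
.......
.......
.......
36) .......
.##....
#..#...
.#..#..
#...#.<
..##...
.......
.......
.......

4,6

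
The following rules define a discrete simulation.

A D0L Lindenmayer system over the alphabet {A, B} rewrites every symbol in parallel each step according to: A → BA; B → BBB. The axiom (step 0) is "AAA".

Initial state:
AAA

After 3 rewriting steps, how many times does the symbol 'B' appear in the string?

39

t=0: AAA
t=1: BABABA
t=2: BBBBABBBBABBBBA
t=3: BBBBBBBBBBBBBABBBBBBBBBBBBBABBBBBBBBBBBBBA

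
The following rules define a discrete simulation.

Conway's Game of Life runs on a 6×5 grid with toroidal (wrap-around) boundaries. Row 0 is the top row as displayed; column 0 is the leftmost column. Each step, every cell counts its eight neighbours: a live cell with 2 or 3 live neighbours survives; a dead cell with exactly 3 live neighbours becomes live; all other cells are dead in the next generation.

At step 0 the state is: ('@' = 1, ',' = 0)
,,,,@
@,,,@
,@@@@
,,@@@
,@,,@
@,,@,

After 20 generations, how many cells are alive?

gen 0: ,,,,@
@,,,@
,@@@@
,,@@@
,@,,@
@,,@,
gen 1: ,,,@,
,@@,,
,@,,,
,,,,,
,@,,,
@,,@,
gen 2: ,@,@@
,@@,,
,@@,,
,,,,,
,,,,,
,,@,@
gen 3: ,@,,@
,,,,,
,@@,,
,,,,,
,,,,,
@,@,@
gen 4: ,@,@@
@@@,,
,,,,,
,,,,,
,,,,,
@@,@@
gen 5: ,,,,,
@@@@@
,@,,,
,,,,,
@,,,@
,@,@,
gen 6: ,,,,,
@@@@@
,@,@@
@,,,,
@,,,@
@,,,@
gen 7: ,,@,,
,@,,,
,,,,,
,@,@,
,@,,,
@,,,@
gen 8: @@,,,
,,,,,
,,@,,
,,@,,
,@@,@
@@,,,
gen 9: @@,,,
,@,,,
,,,,,
,,@,,
,,@@,
,,,,@
gen 10: @@,,,
@@,,,
,,,,,
,,@@,
,,@@,
@@@@@
gen 11: ,,,@,
@@,,,
,@@,,
,,@@,
@,,,,
,,,,,
gen 12: ,,,,,
@@,,,
@,,@,
,,@@,
,,,,,
,,,,,
gen 13: ,,,,,
@@,,@
@,,@,
,,@@@
,,,,,
,,,,,
gen 14: @,,,,
@@,,@
,,,,,
,,@@@
,,,@,
,,,,,
gen 15: @@,,@
@@,,@
,@@,,
,,@@@
,,@@@
,,,,,
gen 16: ,@,,@
,,,@@
,,,,,
@,,,@
,,@,@
,@@,,
gen 17: ,@,,@
@,,@@
@,,@,
@,,@@
,,@,@
,@@,,
gen 18: ,@,,@
,@@@,
,@@,,
@@@,,
,,@,@
,@@,,
gen 19: ,,,,,
,,,@,
,,,,,
@,,,,
,,,,,
,@@,,
gen 20: ,,@,,
,,,,,
,,,,,
,,,,,
,@,,,
,,,,,

2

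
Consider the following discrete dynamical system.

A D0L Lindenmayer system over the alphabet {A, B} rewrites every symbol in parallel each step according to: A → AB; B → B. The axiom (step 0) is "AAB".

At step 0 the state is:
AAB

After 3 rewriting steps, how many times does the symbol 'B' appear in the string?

7

[0] AAB
[1] ABABB
[2] ABBABBB
[3] ABBBABBBB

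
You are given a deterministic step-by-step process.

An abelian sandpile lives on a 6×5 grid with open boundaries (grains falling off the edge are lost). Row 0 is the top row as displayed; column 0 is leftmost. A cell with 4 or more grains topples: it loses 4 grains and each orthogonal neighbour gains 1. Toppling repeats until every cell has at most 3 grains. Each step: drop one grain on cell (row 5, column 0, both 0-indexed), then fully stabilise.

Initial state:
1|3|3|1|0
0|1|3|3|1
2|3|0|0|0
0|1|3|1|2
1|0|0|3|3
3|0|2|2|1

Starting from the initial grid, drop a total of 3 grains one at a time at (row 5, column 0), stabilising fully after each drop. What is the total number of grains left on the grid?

t=0: 1|3|3|1|0
0|1|3|3|1
2|3|0|0|0
0|1|3|1|2
1|0|0|3|3
3|0|2|2|1
t=1: 1|3|3|1|0
0|1|3|3|1
2|3|0|0|0
0|1|3|1|2
2|0|0|3|3
0|1|2|2|1
t=2: 1|3|3|1|0
0|1|3|3|1
2|3|0|0|0
0|1|3|1|2
2|0|0|3|3
1|1|2|2|1
t=3: 1|3|3|1|0
0|1|3|3|1
2|3|0|0|0
0|1|3|1|2
2|0|0|3|3
2|1|2|2|1

44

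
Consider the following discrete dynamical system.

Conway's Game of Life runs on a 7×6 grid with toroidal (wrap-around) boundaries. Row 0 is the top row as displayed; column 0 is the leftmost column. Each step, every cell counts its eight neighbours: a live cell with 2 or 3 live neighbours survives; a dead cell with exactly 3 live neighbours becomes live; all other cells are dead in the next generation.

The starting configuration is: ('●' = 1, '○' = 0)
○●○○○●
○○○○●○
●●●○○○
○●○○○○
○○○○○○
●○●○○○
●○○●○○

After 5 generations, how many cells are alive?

step 0: ○●○○○●
○○○○●○
●●●○○○
○●○○○○
○○○○○○
●○●○○○
●○○●○○
step 1: ●○○○●●
○○●○○●
●●●○○○
●●●○○○
○●○○○○
○●○○○○
●○●○○●
step 2: ○○○●●○
○○●●●○
○○○●○●
○○○○○○
○○○○○○
○●●○○○
○○○○●○
step 3: ○○●○○●
○○●○○●
○○●●○○
○○○○○○
○○○○○○
○○○○○○
○○●○●○
step 4: ○●●○●●
○●●○●○
○○●●○○
○○○○○○
○○○○○○
○○○○○○
○○○●○○
step 5: ●●○○●●
●○○○●●
○●●●○○
○○○○○○
○○○○○○
○○○○○○
○○●●●○

13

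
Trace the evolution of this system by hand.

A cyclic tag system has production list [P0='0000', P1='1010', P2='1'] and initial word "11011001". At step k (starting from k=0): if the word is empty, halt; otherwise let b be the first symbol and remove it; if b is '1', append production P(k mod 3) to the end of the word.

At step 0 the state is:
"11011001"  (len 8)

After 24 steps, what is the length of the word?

step 0: "11011001"  (len 8)
step 1: "10110010000"  (len 11)
step 2: "01100100001010"  (len 14)
step 3: "1100100001010"  (len 13)
step 4: "1001000010100000"  (len 16)
step 5: "0010000101000001010"  (len 19)
step 6: "010000101000001010"  (len 18)
step 7: "10000101000001010"  (len 17)
step 8: "00001010000010101010"  (len 20)
step 9: "0001010000010101010"  (len 19)
step 10: "001010000010101010"  (len 18)
step 11: "01010000010101010"  (len 17)
step 12: "1010000010101010"  (len 16)
step 13: "0100000101010100000"  (len 19)
step 14: "100000101010100000"  (len 18)
step 15: "000001010101000001"  (len 18)
step 16: "00001010101000001"  (len 17)
step 17: "0001010101000001"  (len 16)
step 18: "001010101000001"  (len 15)
step 19: "01010101000001"  (len 14)
step 20: "1010101000001"  (len 13)
step 21: "0101010000011"  (len 13)
step 22: "101010000011"  (len 12)
step 23: "010100000111010"  (len 15)
step 24: "10100000111010"  (len 14)

14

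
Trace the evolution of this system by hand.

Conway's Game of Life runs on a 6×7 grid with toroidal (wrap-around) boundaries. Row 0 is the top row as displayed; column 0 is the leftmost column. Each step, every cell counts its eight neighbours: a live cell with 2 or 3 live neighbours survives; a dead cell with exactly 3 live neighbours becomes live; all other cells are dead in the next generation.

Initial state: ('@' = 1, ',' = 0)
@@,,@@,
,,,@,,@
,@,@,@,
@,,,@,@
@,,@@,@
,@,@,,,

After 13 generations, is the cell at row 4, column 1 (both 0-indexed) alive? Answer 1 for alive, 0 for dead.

0

0) @@,,@@,
,,,@,,@
,@,@,@,
@,,,@,@
@,,@@,@
,@,@,,,
1) @@,@@@@
,@,@,,@
,,@@,@,
,@@,,,,
,@@@@,@
,@,@,,,
2) ,@,@,@@
,@,,,,,
@,,@@,,
@,,,,@,
,,,,@,,
,,,,,,,
3) @,@,,,,
,@,@,@@
@@,,@,@
,,,@,@@
,,,,,,,
,,,,@@,
4) @@@@,,,
,,,@@@,
,@,@,,,
,,,,@@@
,,,,,,@
,,,,,,,
5) ,@@@,,,
@,,,,,,
,,@@,,@
@,,,@@@
,,,,,,@
@@@,,,,
6) ,,,@,,,
@,,,,,,
,@,@@,,
@,,@@,,
,,,,,,,
@,,@,,,
7) ,,,,,,,
,,@@@,,
@@@@@,,
,,@@@,,
,,,@@,,
,,,,,,,
8) ,,,@,,,
,,,,@,,
,,,,,@,
,,,,,@,
,,@,@,,
,,,,,,,
9) ,,,,,,,
,,,,@,,
,,,,@@,
,,,,@@,
,,,,,,,
,,,@,,,
10) ,,,,,,,
,,,,@@,
,,,@,,,
,,,,@@,
,,,,@,,
,,,,,,,
11) ,,,,,,,
,,,,@,,
,,,@,,,
,,,@@@,
,,,,@@,
,,,,,,,
12) ,,,,,,,
,,,,,,,
,,,@,@,
,,,@,@,
,,,@,@,
,,,,,,,
13) ,,,,,,,
,,,,,,,
,,,,,,,
,,@@,@@
,,,,,,,
,,,,,,,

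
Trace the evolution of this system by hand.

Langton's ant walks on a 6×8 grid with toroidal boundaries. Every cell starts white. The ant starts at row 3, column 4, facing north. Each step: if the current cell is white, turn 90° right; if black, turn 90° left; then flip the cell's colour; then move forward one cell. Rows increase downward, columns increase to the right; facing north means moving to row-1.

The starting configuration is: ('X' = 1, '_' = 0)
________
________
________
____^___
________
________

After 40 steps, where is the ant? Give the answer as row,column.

5,4

gen 0: ________
________
________
____^___
________
________
gen 1: ________
________
________
____X>__
________
________
gen 2: ________
________
________
____XX__
_____v__
________
gen 3: ________
________
________
____XX__
____<X__
________
gen 4: ________
________
________
____^X__
____XX__
________
gen 5: ________
________
________
___<_X__
____XX__
________
gen 6: ________
________
___^____
___X_X__
____XX__
________
gen 7: ________
________
___X>___
___X_X__
____XX__
________
gen 8: ________
________
___XX___
___XvX__
____XX__
________
gen 9: ________
________
___XX___
___<XX__
____XX__
________
gen 10: ________
________
___XX___
____XX__
___vXX__
________
gen 11: ________
________
___XX___
____XX__
__<XXX__
________
gen 12: ________
________
___XX___
__^_XX__
__XXXX__
________
gen 13: ________
________
___XX___
__X>XX__
__XXXX__
________
gen 14: ________
________
___XX___
__XXXX__
__XvXX__
________
gen 15: ________
________
___XX___
__XXXX__
__X_>X__
________
gen 16: ________
________
___XX___
__XX^X__
__X__X__
________
gen 17: ________
________
___XX___
__X<_X__
__X__X__
________
gen 18: ________
________
___XX___
__X__X__
__Xv_X__
________
gen 19: ________
________
___XX___
__X__X__
__<X_X__
________
gen 20: ________
________
___XX___
__X__X__
___X_X__
__v_____
gen 21: ________
________
___XX___
__X__X__
___X_X__
_<X_____
gen 22: ________
________
___XX___
__X__X__
_^_X_X__
_XX_____
gen 23: ________
________
___XX___
__X__X__
_X>X_X__
_XX_____
gen 24: ________
________
___XX___
__X__X__
_XXX_X__
_Xv_____
gen 25: ________
________
___XX___
__X__X__
_XXX_X__
_X_>____
gen 26: ___v____
________
___XX___
__X__X__
_XXX_X__
_X_X____
gen 27: __<X____
________
___XX___
__X__X__
_XXX_X__
_X_X____
gen 28: __XX____
________
___XX___
__X__X__
_XXX_X__
_X^X____
gen 29: __XX____
________
___XX___
__X__X__
_XXX_X__
_XX>____
gen 30: __XX____
________
___XX___
__X__X__
_XX^_X__
_XX_____
gen 31: __XX____
________
___XX___
__X__X__
_X<__X__
_XX_____
gen 32: __XX____
________
___XX___
__X__X__
_X___X__
_Xv_____
gen 33: __XX____
________
___XX___
__X__X__
_X___X__
_X_>____
gen 34: __Xv____
________
___XX___
__X__X__
_X___X__
_X_X____
gen 35: __X_>___
________
___XX___
__X__X__
_X___X__
_X_X____
gen 36: __X_X___
____v___
___XX___
__X__X__
_X___X__
_X_X____
gen 37: __X_X___
___<X___
___XX___
__X__X__
_X___X__
_X_X____
gen 38: __X^X___
___XX___
___XX___
__X__X__
_X___X__
_X_X____
gen 39: __XX>___
___XX___
___XX___
__X__X__
_X___X__
_X_X____
gen 40: __XX____
___XX___
___XX___
__X__X__
_X___X__
_X_X^___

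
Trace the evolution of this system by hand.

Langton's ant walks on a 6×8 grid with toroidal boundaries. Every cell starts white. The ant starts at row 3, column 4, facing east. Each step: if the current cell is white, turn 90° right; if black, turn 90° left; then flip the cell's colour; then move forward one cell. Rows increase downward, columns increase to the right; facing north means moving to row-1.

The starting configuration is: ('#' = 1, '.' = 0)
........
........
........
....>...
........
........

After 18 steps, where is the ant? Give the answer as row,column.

0) ........
........
........
....>...
........
........
1) ........
........
........
....#...
....v...
........
2) ........
........
........
....#...
...<#...
........
3) ........
........
........
...^#...
...##...
........
4) ........
........
........
...#>...
...##...
........
5) ........
........
....^...
...#....
...##...
........
6) ........
........
....#>..
...#....
...##...
........
7) ........
........
....##..
...#.v..
...##...
........
8) ........
........
....##..
...#<#..
...##...
........
9) ........
........
....^#..
...###..
...##...
........
10) ........
........
...<.#..
...###..
...##...
........
11) ........
...^....
...#.#..
...###..
...##...
........
12) ........
...#>...
...#.#..
...###..
...##...
........
13) ........
...##...
...#v#..
...###..
...##...
........
14) ........
...##...
...<##..
...###..
...##...
........
15) ........
...##...
....##..
...v##..
...##...
........
16) ........
...##...
....##..
....>#..
...##...
........
17) ........
...##...
....^#..
.....#..
...##...
........
18) ........
...##...
...<.#..
.....#..
...##...
........

2,3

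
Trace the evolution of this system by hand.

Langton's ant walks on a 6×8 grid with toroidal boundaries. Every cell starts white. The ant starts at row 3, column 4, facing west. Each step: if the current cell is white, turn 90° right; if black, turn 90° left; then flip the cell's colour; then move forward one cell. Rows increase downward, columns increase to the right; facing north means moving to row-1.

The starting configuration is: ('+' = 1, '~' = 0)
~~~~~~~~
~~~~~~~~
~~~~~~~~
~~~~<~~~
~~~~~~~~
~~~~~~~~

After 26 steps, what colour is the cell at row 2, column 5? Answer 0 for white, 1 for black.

gen 0: ~~~~~~~~
~~~~~~~~
~~~~~~~~
~~~~<~~~
~~~~~~~~
~~~~~~~~
gen 1: ~~~~~~~~
~~~~~~~~
~~~~^~~~
~~~~+~~~
~~~~~~~~
~~~~~~~~
gen 2: ~~~~~~~~
~~~~~~~~
~~~~+>~~
~~~~+~~~
~~~~~~~~
~~~~~~~~
gen 3: ~~~~~~~~
~~~~~~~~
~~~~++~~
~~~~+v~~
~~~~~~~~
~~~~~~~~
gen 4: ~~~~~~~~
~~~~~~~~
~~~~++~~
~~~~<+~~
~~~~~~~~
~~~~~~~~
gen 5: ~~~~~~~~
~~~~~~~~
~~~~++~~
~~~~~+~~
~~~~v~~~
~~~~~~~~
gen 6: ~~~~~~~~
~~~~~~~~
~~~~++~~
~~~~~+~~
~~~<+~~~
~~~~~~~~
gen 7: ~~~~~~~~
~~~~~~~~
~~~~++~~
~~~^~+~~
~~~++~~~
~~~~~~~~
gen 8: ~~~~~~~~
~~~~~~~~
~~~~++~~
~~~+>+~~
~~~++~~~
~~~~~~~~
gen 9: ~~~~~~~~
~~~~~~~~
~~~~++~~
~~~+++~~
~~~+v~~~
~~~~~~~~
gen 10: ~~~~~~~~
~~~~~~~~
~~~~++~~
~~~+++~~
~~~+~>~~
~~~~~~~~
gen 11: ~~~~~~~~
~~~~~~~~
~~~~++~~
~~~+++~~
~~~+~+~~
~~~~~v~~
gen 12: ~~~~~~~~
~~~~~~~~
~~~~++~~
~~~+++~~
~~~+~+~~
~~~~<+~~
gen 13: ~~~~~~~~
~~~~~~~~
~~~~++~~
~~~+++~~
~~~+^+~~
~~~~++~~
gen 14: ~~~~~~~~
~~~~~~~~
~~~~++~~
~~~+++~~
~~~++>~~
~~~~++~~
gen 15: ~~~~~~~~
~~~~~~~~
~~~~++~~
~~~++^~~
~~~++~~~
~~~~++~~
gen 16: ~~~~~~~~
~~~~~~~~
~~~~++~~
~~~+<~~~
~~~++~~~
~~~~++~~
gen 17: ~~~~~~~~
~~~~~~~~
~~~~++~~
~~~+~~~~
~~~+v~~~
~~~~++~~
gen 18: ~~~~~~~~
~~~~~~~~
~~~~++~~
~~~+~~~~
~~~+~>~~
~~~~++~~
gen 19: ~~~~~~~~
~~~~~~~~
~~~~++~~
~~~+~~~~
~~~+~+~~
~~~~+v~~
gen 20: ~~~~~~~~
~~~~~~~~
~~~~++~~
~~~+~~~~
~~~+~+~~
~~~~+~>~
gen 21: ~~~~~~v~
~~~~~~~~
~~~~++~~
~~~+~~~~
~~~+~+~~
~~~~+~+~
gen 22: ~~~~~<+~
~~~~~~~~
~~~~++~~
~~~+~~~~
~~~+~+~~
~~~~+~+~
gen 23: ~~~~~++~
~~~~~~~~
~~~~++~~
~~~+~~~~
~~~+~+~~
~~~~+^+~
gen 24: ~~~~~++~
~~~~~~~~
~~~~++~~
~~~+~~~~
~~~+~+~~
~~~~++>~
gen 25: ~~~~~++~
~~~~~~~~
~~~~++~~
~~~+~~~~
~~~+~+^~
~~~~++~~
gen 26: ~~~~~++~
~~~~~~~~
~~~~++~~
~~~+~~~~
~~~+~++>
~~~~++~~

1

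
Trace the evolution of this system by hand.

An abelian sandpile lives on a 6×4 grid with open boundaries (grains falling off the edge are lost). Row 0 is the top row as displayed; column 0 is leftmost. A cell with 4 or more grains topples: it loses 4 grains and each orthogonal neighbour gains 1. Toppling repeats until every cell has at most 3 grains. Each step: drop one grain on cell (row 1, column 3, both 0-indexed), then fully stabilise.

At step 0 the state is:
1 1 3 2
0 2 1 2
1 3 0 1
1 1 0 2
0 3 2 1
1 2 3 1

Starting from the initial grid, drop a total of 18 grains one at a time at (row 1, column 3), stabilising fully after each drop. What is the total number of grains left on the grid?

38

k=0  1 1 3 2
0 2 1 2
1 3 0 1
1 1 0 2
0 3 2 1
1 2 3 1
k=1  1 1 3 2
0 2 1 3
1 3 0 1
1 1 0 2
0 3 2 1
1 2 3 1
k=2  1 1 3 3
0 2 2 0
1 3 0 2
1 1 0 2
0 3 2 1
1 2 3 1
k=3  1 1 3 3
0 2 2 1
1 3 0 2
1 1 0 2
0 3 2 1
1 2 3 1
k=4  1 1 3 3
0 2 2 2
1 3 0 2
1 1 0 2
0 3 2 1
1 2 3 1
k=5  1 1 3 3
0 2 2 3
1 3 0 2
1 1 0 2
0 3 2 1
1 2 3 1
k=6  1 2 1 1
0 3 0 2
1 3 1 3
1 1 0 2
0 3 2 1
1 2 3 1
k=7  1 2 1 1
0 3 0 3
1 3 1 3
1 1 0 2
0 3 2 1
1 2 3 1
k=8  1 2 1 2
0 3 1 1
1 3 2 0
1 1 0 3
0 3 2 1
1 2 3 1
k=9  1 2 1 2
0 3 1 2
1 3 2 0
1 1 0 3
0 3 2 1
1 2 3 1
k=10  1 2 1 2
0 3 1 3
1 3 2 0
1 1 0 3
0 3 2 1
1 2 3 1
k=11  1 2 1 3
0 3 2 0
1 3 2 1
1 1 0 3
0 3 2 1
1 2 3 1
k=12  1 2 1 3
0 3 2 1
1 3 2 1
1 1 0 3
0 3 2 1
1 2 3 1
k=13  1 2 1 3
0 3 2 2
1 3 2 1
1 1 0 3
0 3 2 1
1 2 3 1
k=14  1 2 1 3
0 3 2 3
1 3 2 1
1 1 0 3
0 3 2 1
1 2 3 1
k=15  1 2 2 0
0 3 3 1
1 3 2 2
1 1 0 3
0 3 2 1
1 2 3 1
k=16  1 2 2 0
0 3 3 2
1 3 2 2
1 1 0 3
0 3 2 1
1 2 3 1
k=17  1 2 2 0
0 3 3 3
1 3 2 2
1 1 0 3
0 3 2 1
1 2 3 1
k=18  1 3 3 1
1 1 2 2
2 1 1 1
1 2 2 0
0 3 2 2
1 2 3 1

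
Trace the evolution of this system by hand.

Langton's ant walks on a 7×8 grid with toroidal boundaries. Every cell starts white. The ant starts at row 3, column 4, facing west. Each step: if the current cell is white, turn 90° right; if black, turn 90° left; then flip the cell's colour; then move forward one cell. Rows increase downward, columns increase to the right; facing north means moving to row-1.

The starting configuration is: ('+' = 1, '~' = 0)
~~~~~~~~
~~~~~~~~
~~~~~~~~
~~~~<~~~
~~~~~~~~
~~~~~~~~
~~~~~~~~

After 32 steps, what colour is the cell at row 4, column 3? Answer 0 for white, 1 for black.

1

0) ~~~~~~~~
~~~~~~~~
~~~~~~~~
~~~~<~~~
~~~~~~~~
~~~~~~~~
~~~~~~~~
1) ~~~~~~~~
~~~~~~~~
~~~~^~~~
~~~~+~~~
~~~~~~~~
~~~~~~~~
~~~~~~~~
2) ~~~~~~~~
~~~~~~~~
~~~~+>~~
~~~~+~~~
~~~~~~~~
~~~~~~~~
~~~~~~~~
3) ~~~~~~~~
~~~~~~~~
~~~~++~~
~~~~+v~~
~~~~~~~~
~~~~~~~~
~~~~~~~~
4) ~~~~~~~~
~~~~~~~~
~~~~++~~
~~~~<+~~
~~~~~~~~
~~~~~~~~
~~~~~~~~
5) ~~~~~~~~
~~~~~~~~
~~~~++~~
~~~~~+~~
~~~~v~~~
~~~~~~~~
~~~~~~~~
6) ~~~~~~~~
~~~~~~~~
~~~~++~~
~~~~~+~~
~~~<+~~~
~~~~~~~~
~~~~~~~~
7) ~~~~~~~~
~~~~~~~~
~~~~++~~
~~~^~+~~
~~~++~~~
~~~~~~~~
~~~~~~~~
8) ~~~~~~~~
~~~~~~~~
~~~~++~~
~~~+>+~~
~~~++~~~
~~~~~~~~
~~~~~~~~
9) ~~~~~~~~
~~~~~~~~
~~~~++~~
~~~+++~~
~~~+v~~~
~~~~~~~~
~~~~~~~~
10) ~~~~~~~~
~~~~~~~~
~~~~++~~
~~~+++~~
~~~+~>~~
~~~~~~~~
~~~~~~~~
11) ~~~~~~~~
~~~~~~~~
~~~~++~~
~~~+++~~
~~~+~+~~
~~~~~v~~
~~~~~~~~
12) ~~~~~~~~
~~~~~~~~
~~~~++~~
~~~+++~~
~~~+~+~~
~~~~<+~~
~~~~~~~~
13) ~~~~~~~~
~~~~~~~~
~~~~++~~
~~~+++~~
~~~+^+~~
~~~~++~~
~~~~~~~~
14) ~~~~~~~~
~~~~~~~~
~~~~++~~
~~~+++~~
~~~++>~~
~~~~++~~
~~~~~~~~
15) ~~~~~~~~
~~~~~~~~
~~~~++~~
~~~++^~~
~~~++~~~
~~~~++~~
~~~~~~~~
16) ~~~~~~~~
~~~~~~~~
~~~~++~~
~~~+<~~~
~~~++~~~
~~~~++~~
~~~~~~~~
17) ~~~~~~~~
~~~~~~~~
~~~~++~~
~~~+~~~~
~~~+v~~~
~~~~++~~
~~~~~~~~
18) ~~~~~~~~
~~~~~~~~
~~~~++~~
~~~+~~~~
~~~+~>~~
~~~~++~~
~~~~~~~~
19) ~~~~~~~~
~~~~~~~~
~~~~++~~
~~~+~~~~
~~~+~+~~
~~~~+v~~
~~~~~~~~
20) ~~~~~~~~
~~~~~~~~
~~~~++~~
~~~+~~~~
~~~+~+~~
~~~~+~>~
~~~~~~~~
21) ~~~~~~~~
~~~~~~~~
~~~~++~~
~~~+~~~~
~~~+~+~~
~~~~+~+~
~~~~~~v~
22) ~~~~~~~~
~~~~~~~~
~~~~++~~
~~~+~~~~
~~~+~+~~
~~~~+~+~
~~~~~<+~
23) ~~~~~~~~
~~~~~~~~
~~~~++~~
~~~+~~~~
~~~+~+~~
~~~~+^+~
~~~~~++~
24) ~~~~~~~~
~~~~~~~~
~~~~++~~
~~~+~~~~
~~~+~+~~
~~~~++>~
~~~~~++~
25) ~~~~~~~~
~~~~~~~~
~~~~++~~
~~~+~~~~
~~~+~+^~
~~~~++~~
~~~~~++~
26) ~~~~~~~~
~~~~~~~~
~~~~++~~
~~~+~~~~
~~~+~++>
~~~~++~~
~~~~~++~
27) ~~~~~~~~
~~~~~~~~
~~~~++~~
~~~+~~~~
~~~+~+++
~~~~++~v
~~~~~++~
28) ~~~~~~~~
~~~~~~~~
~~~~++~~
~~~+~~~~
~~~+~+++
~~~~++<+
~~~~~++~
29) ~~~~~~~~
~~~~~~~~
~~~~++~~
~~~+~~~~
~~~+~+^+
~~~~++++
~~~~~++~
30) ~~~~~~~~
~~~~~~~~
~~~~++~~
~~~+~~~~
~~~+~<~+
~~~~++++
~~~~~++~
31) ~~~~~~~~
~~~~~~~~
~~~~++~~
~~~+~~~~
~~~+~~~+
~~~~+v++
~~~~~++~
32) ~~~~~~~~
~~~~~~~~
~~~~++~~
~~~+~~~~
~~~+~~~+
~~~~+~>+
~~~~~++~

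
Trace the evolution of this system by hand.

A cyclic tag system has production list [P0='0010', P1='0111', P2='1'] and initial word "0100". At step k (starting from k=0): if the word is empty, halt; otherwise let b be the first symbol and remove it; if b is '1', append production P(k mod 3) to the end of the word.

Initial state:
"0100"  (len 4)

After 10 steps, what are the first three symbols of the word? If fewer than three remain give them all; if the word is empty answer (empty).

t=0: "0100"  (len 4)
t=1: "100"  (len 3)
t=2: "000111"  (len 6)
t=3: "00111"  (len 5)
t=4: "0111"  (len 4)
t=5: "111"  (len 3)
t=6: "111"  (len 3)
t=7: "110010"  (len 6)
t=8: "100100111"  (len 9)
t=9: "001001111"  (len 9)
t=10: "01001111"  (len 8)

010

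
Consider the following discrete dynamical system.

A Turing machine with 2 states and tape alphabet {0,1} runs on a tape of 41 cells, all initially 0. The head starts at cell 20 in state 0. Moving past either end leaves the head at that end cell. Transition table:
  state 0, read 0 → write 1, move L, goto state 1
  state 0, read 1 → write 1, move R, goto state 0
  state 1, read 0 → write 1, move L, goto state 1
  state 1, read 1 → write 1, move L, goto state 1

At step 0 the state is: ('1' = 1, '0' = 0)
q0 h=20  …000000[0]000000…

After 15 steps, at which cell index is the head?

step 0: q0 h=20  …000000[0]000000…
step 1: q1 h=19  …000000[0]100000…
step 2: q1 h=18  …000000[0]110000…
step 3: q1 h=17  …000000[0]111000…
step 4: q1 h=16  …000000[0]111100…
step 5: q1 h=15  …000000[0]111110…
step 6: q1 h=14  …000000[0]111111…
step 7: q1 h=13  …000000[0]111111…
step 8: q1 h=12  …000000[0]111111…
step 9: q1 h=11  …000000[0]111111…
step 10: q1 h=10  …000000[0]111111…
step 11: q1 h= 9  …000000[0]111111…
step 12: q1 h= 8  …000000[0]111111…
step 13: q1 h= 7  …000000[0]111111…
step 14: q1 h= 6  |000000[0]111111…
step 15: q1 h= 5  |00000[0]111111…

5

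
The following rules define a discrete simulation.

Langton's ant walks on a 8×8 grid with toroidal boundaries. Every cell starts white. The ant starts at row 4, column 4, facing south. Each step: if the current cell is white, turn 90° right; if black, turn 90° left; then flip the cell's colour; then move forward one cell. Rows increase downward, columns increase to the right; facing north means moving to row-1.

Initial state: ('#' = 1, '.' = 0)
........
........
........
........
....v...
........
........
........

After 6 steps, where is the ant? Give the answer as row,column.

[0] ........
........
........
........
....v...
........
........
........
[1] ........
........
........
........
...<#...
........
........
........
[2] ........
........
........
...^....
...##...
........
........
........
[3] ........
........
........
...#>...
...##...
........
........
........
[4] ........
........
........
...##...
...#v...
........
........
........
[5] ........
........
........
...##...
...#.>..
........
........
........
[6] ........
........
........
...##...
...#.#..
.....v..
........
........

5,5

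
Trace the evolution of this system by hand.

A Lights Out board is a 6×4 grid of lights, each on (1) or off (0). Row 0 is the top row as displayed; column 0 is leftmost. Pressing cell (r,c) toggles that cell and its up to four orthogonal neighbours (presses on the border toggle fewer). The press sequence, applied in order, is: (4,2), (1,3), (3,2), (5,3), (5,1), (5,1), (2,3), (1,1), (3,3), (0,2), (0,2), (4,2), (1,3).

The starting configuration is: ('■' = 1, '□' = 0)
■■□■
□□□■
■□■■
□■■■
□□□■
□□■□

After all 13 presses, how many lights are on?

13

k=0  ■■□■
□□□■
■□■■
□■■■
□□□■
□□■□
k=1  ■■□■
□□□■
■□■■
□■□■
□■■□
□□□□
k=2  ■■□□
□□■□
■□■□
□■□■
□■■□
□□□□
k=3  ■■□□
□□■□
■□□□
□□■□
□■□□
□□□□
k=4  ■■□□
□□■□
■□□□
□□■□
□■□■
□□■■
k=5  ■■□□
□□■□
■□□□
□□■□
□□□■
■■□■
k=6  ■■□□
□□■□
■□□□
□□■□
□■□■
□□■■
k=7  ■■□□
□□■■
■□■■
□□■■
□■□■
□□■■
k=8  ■□□□
■■□■
■■■■
□□■■
□■□■
□□■■
k=9  ■□□□
■■□■
■■■□
□□□□
□■□□
□□■■
k=10  ■■■■
■■■■
■■■□
□□□□
□■□□
□□■■
k=11  ■□□□
■■□■
■■■□
□□□□
□■□□
□□■■
k=12  ■□□□
■■□■
■■■□
□□■□
□□■■
□□□■
k=13  ■□□■
■■■□
■■■■
□□■□
□□■■
□□□■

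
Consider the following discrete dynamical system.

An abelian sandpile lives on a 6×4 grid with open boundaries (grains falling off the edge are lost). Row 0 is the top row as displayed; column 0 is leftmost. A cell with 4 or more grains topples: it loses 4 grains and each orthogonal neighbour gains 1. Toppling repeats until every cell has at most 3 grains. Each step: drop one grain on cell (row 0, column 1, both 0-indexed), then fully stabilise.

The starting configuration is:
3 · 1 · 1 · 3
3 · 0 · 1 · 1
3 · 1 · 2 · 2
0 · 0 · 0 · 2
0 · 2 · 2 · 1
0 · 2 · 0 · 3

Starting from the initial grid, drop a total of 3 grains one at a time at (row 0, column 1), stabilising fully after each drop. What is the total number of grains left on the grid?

t=0: 3 · 1 · 1 · 3
3 · 0 · 1 · 1
3 · 1 · 2 · 2
0 · 0 · 0 · 2
0 · 2 · 2 · 1
0 · 2 · 0 · 3
t=1: 3 · 2 · 1 · 3
3 · 0 · 1 · 1
3 · 1 · 2 · 2
0 · 0 · 0 · 2
0 · 2 · 2 · 1
0 · 2 · 0 · 3
t=2: 3 · 3 · 1 · 3
3 · 0 · 1 · 1
3 · 1 · 2 · 2
0 · 0 · 0 · 2
0 · 2 · 2 · 1
0 · 2 · 0 · 3
t=3: 1 · 1 · 2 · 3
1 · 2 · 1 · 1
0 · 2 · 2 · 2
1 · 0 · 0 · 2
0 · 2 · 2 · 1
0 · 2 · 0 · 3

31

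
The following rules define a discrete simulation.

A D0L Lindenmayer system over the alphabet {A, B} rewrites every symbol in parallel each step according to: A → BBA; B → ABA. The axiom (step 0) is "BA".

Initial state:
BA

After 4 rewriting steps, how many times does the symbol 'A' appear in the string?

k=0  BA
k=1  ABABBA
k=2  BBAABABBAABAABABBA
k=3  ABAABABBABBAABABBAABAABABBABBAABABBABBAABABBAABAABABBA
k=4  BBAABABBABBAABABBAABAABABBAABAABABBABBAABABBAABAABABBABBAA…ABBAABAABABBABBAABABBAABAABABBABBAABABBABBAABABBAABAABABBA  (len 162)

81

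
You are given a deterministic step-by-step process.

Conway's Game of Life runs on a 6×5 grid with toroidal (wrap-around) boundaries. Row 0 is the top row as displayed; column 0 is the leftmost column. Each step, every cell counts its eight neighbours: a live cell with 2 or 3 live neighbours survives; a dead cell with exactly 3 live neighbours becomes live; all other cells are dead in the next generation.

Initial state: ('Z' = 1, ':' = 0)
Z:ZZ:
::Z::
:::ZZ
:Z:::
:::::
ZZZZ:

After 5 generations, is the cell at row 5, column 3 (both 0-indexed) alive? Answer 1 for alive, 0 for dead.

1

gen 0: Z:ZZ:
::Z::
:::ZZ
:Z:::
:::::
ZZZZ:
gen 1: Z::::
:ZZ::
::ZZ:
:::::
Z::::
Z::Z:
gen 2: Z:Z:Z
:ZZZ:
:ZZZ:
:::::
::::Z
ZZ:::
gen 3: ::::Z
:::::
:Z:Z:
::ZZ:
Z::::
:Z:Z:
gen 4: :::::
:::::
:::Z:
:ZZZZ
:Z:ZZ
Z:::Z
gen 5: :::::
:::::
:::ZZ
:Z:::
:Z:::
Z::ZZ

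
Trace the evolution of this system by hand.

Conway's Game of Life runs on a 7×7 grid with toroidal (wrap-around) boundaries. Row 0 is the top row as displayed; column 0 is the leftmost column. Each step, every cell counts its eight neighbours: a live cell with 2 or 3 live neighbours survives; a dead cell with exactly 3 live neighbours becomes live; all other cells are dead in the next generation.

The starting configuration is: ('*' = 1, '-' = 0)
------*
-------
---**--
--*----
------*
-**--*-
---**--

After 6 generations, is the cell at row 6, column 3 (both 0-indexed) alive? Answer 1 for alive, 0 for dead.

t=0: ------*
-------
---**--
--*----
------*
-**--*-
---**--
t=1: -------
-------
---*---
---*---
-**----
--****-
--****-
t=2: ---**--
-------
-------
---*---
-*-----
-----*-
--*--*-
t=3: ---**--
-------
-------
-------
-------
-------
---*-*-
t=4: ---**--
-------
-------
-------
-------
-------
---*---
t=5: ---**--
-------
-------
-------
-------
-------
---**--
t=6: ---**--
-------
-------
-------
-------
-------
---**--

1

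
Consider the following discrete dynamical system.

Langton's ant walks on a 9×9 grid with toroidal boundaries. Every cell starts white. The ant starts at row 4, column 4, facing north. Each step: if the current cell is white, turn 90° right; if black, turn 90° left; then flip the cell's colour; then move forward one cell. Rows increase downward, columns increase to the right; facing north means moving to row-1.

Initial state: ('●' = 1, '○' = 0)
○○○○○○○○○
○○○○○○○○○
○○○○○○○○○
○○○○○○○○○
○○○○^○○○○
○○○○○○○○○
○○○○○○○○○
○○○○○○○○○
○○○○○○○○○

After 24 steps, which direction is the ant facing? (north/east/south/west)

gen 0: ○○○○○○○○○
○○○○○○○○○
○○○○○○○○○
○○○○○○○○○
○○○○^○○○○
○○○○○○○○○
○○○○○○○○○
○○○○○○○○○
○○○○○○○○○
gen 1: ○○○○○○○○○
○○○○○○○○○
○○○○○○○○○
○○○○○○○○○
○○○○●>○○○
○○○○○○○○○
○○○○○○○○○
○○○○○○○○○
○○○○○○○○○
gen 2: ○○○○○○○○○
○○○○○○○○○
○○○○○○○○○
○○○○○○○○○
○○○○●●○○○
○○○○○v○○○
○○○○○○○○○
○○○○○○○○○
○○○○○○○○○
gen 3: ○○○○○○○○○
○○○○○○○○○
○○○○○○○○○
○○○○○○○○○
○○○○●●○○○
○○○○<●○○○
○○○○○○○○○
○○○○○○○○○
○○○○○○○○○
gen 4: ○○○○○○○○○
○○○○○○○○○
○○○○○○○○○
○○○○○○○○○
○○○○^●○○○
○○○○●●○○○
○○○○○○○○○
○○○○○○○○○
○○○○○○○○○
gen 5: ○○○○○○○○○
○○○○○○○○○
○○○○○○○○○
○○○○○○○○○
○○○<○●○○○
○○○○●●○○○
○○○○○○○○○
○○○○○○○○○
○○○○○○○○○
gen 6: ○○○○○○○○○
○○○○○○○○○
○○○○○○○○○
○○○^○○○○○
○○○●○●○○○
○○○○●●○○○
○○○○○○○○○
○○○○○○○○○
○○○○○○○○○
gen 7: ○○○○○○○○○
○○○○○○○○○
○○○○○○○○○
○○○●>○○○○
○○○●○●○○○
○○○○●●○○○
○○○○○○○○○
○○○○○○○○○
○○○○○○○○○
gen 8: ○○○○○○○○○
○○○○○○○○○
○○○○○○○○○
○○○●●○○○○
○○○●v●○○○
○○○○●●○○○
○○○○○○○○○
○○○○○○○○○
○○○○○○○○○
gen 9: ○○○○○○○○○
○○○○○○○○○
○○○○○○○○○
○○○●●○○○○
○○○<●●○○○
○○○○●●○○○
○○○○○○○○○
○○○○○○○○○
○○○○○○○○○
gen 10: ○○○○○○○○○
○○○○○○○○○
○○○○○○○○○
○○○●●○○○○
○○○○●●○○○
○○○v●●○○○
○○○○○○○○○
○○○○○○○○○
○○○○○○○○○
gen 11: ○○○○○○○○○
○○○○○○○○○
○○○○○○○○○
○○○●●○○○○
○○○○●●○○○
○○<●●●○○○
○○○○○○○○○
○○○○○○○○○
○○○○○○○○○
gen 12: ○○○○○○○○○
○○○○○○○○○
○○○○○○○○○
○○○●●○○○○
○○^○●●○○○
○○●●●●○○○
○○○○○○○○○
○○○○○○○○○
○○○○○○○○○
gen 13: ○○○○○○○○○
○○○○○○○○○
○○○○○○○○○
○○○●●○○○○
○○●>●●○○○
○○●●●●○○○
○○○○○○○○○
○○○○○○○○○
○○○○○○○○○
gen 14: ○○○○○○○○○
○○○○○○○○○
○○○○○○○○○
○○○●●○○○○
○○●●●●○○○
○○●v●●○○○
○○○○○○○○○
○○○○○○○○○
○○○○○○○○○
gen 15: ○○○○○○○○○
○○○○○○○○○
○○○○○○○○○
○○○●●○○○○
○○●●●●○○○
○○●○>●○○○
○○○○○○○○○
○○○○○○○○○
○○○○○○○○○
gen 16: ○○○○○○○○○
○○○○○○○○○
○○○○○○○○○
○○○●●○○○○
○○●●^●○○○
○○●○○●○○○
○○○○○○○○○
○○○○○○○○○
○○○○○○○○○
gen 17: ○○○○○○○○○
○○○○○○○○○
○○○○○○○○○
○○○●●○○○○
○○●<○●○○○
○○●○○●○○○
○○○○○○○○○
○○○○○○○○○
○○○○○○○○○
gen 18: ○○○○○○○○○
○○○○○○○○○
○○○○○○○○○
○○○●●○○○○
○○●○○●○○○
○○●v○●○○○
○○○○○○○○○
○○○○○○○○○
○○○○○○○○○
gen 19: ○○○○○○○○○
○○○○○○○○○
○○○○○○○○○
○○○●●○○○○
○○●○○●○○○
○○<●○●○○○
○○○○○○○○○
○○○○○○○○○
○○○○○○○○○
gen 20: ○○○○○○○○○
○○○○○○○○○
○○○○○○○○○
○○○●●○○○○
○○●○○●○○○
○○○●○●○○○
○○v○○○○○○
○○○○○○○○○
○○○○○○○○○
gen 21: ○○○○○○○○○
○○○○○○○○○
○○○○○○○○○
○○○●●○○○○
○○●○○●○○○
○○○●○●○○○
○<●○○○○○○
○○○○○○○○○
○○○○○○○○○
gen 22: ○○○○○○○○○
○○○○○○○○○
○○○○○○○○○
○○○●●○○○○
○○●○○●○○○
○^○●○●○○○
○●●○○○○○○
○○○○○○○○○
○○○○○○○○○
gen 23: ○○○○○○○○○
○○○○○○○○○
○○○○○○○○○
○○○●●○○○○
○○●○○●○○○
○●>●○●○○○
○●●○○○○○○
○○○○○○○○○
○○○○○○○○○
gen 24: ○○○○○○○○○
○○○○○○○○○
○○○○○○○○○
○○○●●○○○○
○○●○○●○○○
○●●●○●○○○
○●v○○○○○○
○○○○○○○○○
○○○○○○○○○

south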